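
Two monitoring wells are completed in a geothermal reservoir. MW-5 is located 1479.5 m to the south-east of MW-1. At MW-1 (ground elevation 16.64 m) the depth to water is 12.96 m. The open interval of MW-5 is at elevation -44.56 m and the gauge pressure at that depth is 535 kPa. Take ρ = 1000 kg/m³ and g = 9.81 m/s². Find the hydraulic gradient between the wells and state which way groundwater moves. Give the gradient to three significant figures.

Total head at MW-1: h = 16.64 − 12.96 = 3.68 m.
Pressure head at MW-5: ψ = P/(ρg) = 535×1000 / (1000 × 9.81) = 54.54 m.
Total head at MW-5: h = z + ψ = -44.56 + 54.54 = 9.98 m.
Head difference: h(MW-1) − h(MW-5) = 3.68 − 9.98 = -6.30 m.
Hydraulic gradient: i = |Δh| / L = 6.30 / 1479.5 = 0.00426.
Flow is from higher to lower head: from MW-5 toward MW-1, i.e. toward the north-west.

i ≈ 0.00426; groundwater flows toward the north-west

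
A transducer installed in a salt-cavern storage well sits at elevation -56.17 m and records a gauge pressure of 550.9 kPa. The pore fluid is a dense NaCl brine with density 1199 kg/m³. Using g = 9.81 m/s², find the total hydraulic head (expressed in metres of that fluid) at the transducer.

ψ = P/(ρg) = 550.9×1000 / (1199 × 9.81) = 46.84 m.
h = z + ψ = -56.17 + 46.84 = -9.33 m.

h ≈ -9.33 m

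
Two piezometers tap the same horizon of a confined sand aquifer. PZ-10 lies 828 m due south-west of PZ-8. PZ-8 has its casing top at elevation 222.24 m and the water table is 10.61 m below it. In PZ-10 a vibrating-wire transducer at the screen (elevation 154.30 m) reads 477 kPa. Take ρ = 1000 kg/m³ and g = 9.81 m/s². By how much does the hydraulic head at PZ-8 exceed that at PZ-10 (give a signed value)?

Δh ≈ 8.71 m

Total head at PZ-8: h = 222.24 − 10.61 = 211.63 m.
Pressure head at PZ-10: ψ = P/(ρg) = 477×1000 / (1000 × 9.81) = 48.62 m.
Total head at PZ-10: h = z + ψ = 154.30 + 48.62 = 202.92 m.
Head difference: h(PZ-8) − h(PZ-10) = 211.63 − 202.92 = 8.71 m.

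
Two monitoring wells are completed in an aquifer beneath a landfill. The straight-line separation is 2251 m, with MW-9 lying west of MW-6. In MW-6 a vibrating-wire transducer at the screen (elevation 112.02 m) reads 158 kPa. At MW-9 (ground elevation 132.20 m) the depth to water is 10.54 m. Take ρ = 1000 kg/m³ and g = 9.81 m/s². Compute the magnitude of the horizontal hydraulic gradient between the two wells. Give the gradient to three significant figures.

Pressure head at MW-6: ψ = P/(ρg) = 158×1000 / (1000 × 9.81) = 16.11 m.
Total head at MW-6: h = z + ψ = 112.02 + 16.11 = 128.13 m.
Total head at MW-9: h = 132.20 − 10.54 = 121.66 m.
Head difference: h(MW-6) − h(MW-9) = 128.13 − 121.66 = 6.47 m.
Hydraulic gradient: i = |Δh| / L = 6.47 / 2251 = 0.00287.

i ≈ 0.00287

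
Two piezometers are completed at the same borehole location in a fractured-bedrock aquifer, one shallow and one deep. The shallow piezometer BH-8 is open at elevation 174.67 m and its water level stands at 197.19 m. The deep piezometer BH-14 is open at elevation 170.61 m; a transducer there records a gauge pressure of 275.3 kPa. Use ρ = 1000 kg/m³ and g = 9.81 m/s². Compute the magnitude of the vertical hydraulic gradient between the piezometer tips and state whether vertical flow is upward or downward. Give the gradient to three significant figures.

|i_v| ≈ 0.365; vertical flow is upward

Total head at BH-8: h = 197.19 m (water level in the standpipe).
Pressure head at BH-14: ψ = P/(ρg) = 275.3×1000 / (1000 × 9.81) = 28.06 m.
Total head at BH-14: h = z + ψ = 170.61 + 28.06 = 198.67 m.
Δh = h(BH-8) − h(BH-14) = 197.19 − 198.67 = -1.48 m.
Vertical separation Δz = 174.67 − 170.61 = 4.06 m.
|i_v| = |Δh| / Δz = 1.48 / 4.06 = 0.365.
Head is higher in the deep piezometer, so vertical flow is upward (discharge condition).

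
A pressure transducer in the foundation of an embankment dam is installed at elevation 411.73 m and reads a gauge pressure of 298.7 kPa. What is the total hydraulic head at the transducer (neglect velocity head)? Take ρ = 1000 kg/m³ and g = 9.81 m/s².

ψ = P/(ρg) = 298.7×1000 / (1000 × 9.81) = 30.45 m.
h = z + ψ = 411.73 + 30.45 = 442.18 m.

h ≈ 442.18 m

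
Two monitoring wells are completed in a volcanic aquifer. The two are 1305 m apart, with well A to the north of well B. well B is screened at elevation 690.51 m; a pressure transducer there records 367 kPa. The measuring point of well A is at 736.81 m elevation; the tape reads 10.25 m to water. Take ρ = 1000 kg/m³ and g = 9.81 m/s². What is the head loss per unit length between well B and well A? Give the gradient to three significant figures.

i ≈ 0.00104 m/m

Pressure head at well B: ψ = P/(ρg) = 367×1000 / (1000 × 9.81) = 37.41 m.
Total head at well B: h = z + ψ = 690.51 + 37.41 = 727.92 m.
Total head at well A: h = 736.81 − 10.25 = 726.56 m.
Head difference: h(well B) − h(well A) = 727.92 − 726.56 = 1.36 m.
Hydraulic gradient: i = |Δh| / L = 1.36 / 1305 = 0.00104.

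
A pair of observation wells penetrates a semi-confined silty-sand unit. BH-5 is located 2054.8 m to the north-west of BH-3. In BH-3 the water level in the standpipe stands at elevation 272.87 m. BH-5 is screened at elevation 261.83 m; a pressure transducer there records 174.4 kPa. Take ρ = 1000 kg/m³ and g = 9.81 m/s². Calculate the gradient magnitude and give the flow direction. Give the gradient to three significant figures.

Total head at BH-3: h = 272.87 m (water level in the piezometer is the total head).
Pressure head at BH-5: ψ = P/(ρg) = 174.4×1000 / (1000 × 9.81) = 17.78 m.
Total head at BH-5: h = z + ψ = 261.83 + 17.78 = 279.61 m.
Head difference: h(BH-3) − h(BH-5) = 272.87 − 279.61 = -6.74 m.
Hydraulic gradient: i = |Δh| / L = 6.74 / 2054.8 = 0.00328.
Flow is from higher to lower head: from BH-5 toward BH-3, i.e. toward the south-east.

i ≈ 0.00328; groundwater flows toward the south-east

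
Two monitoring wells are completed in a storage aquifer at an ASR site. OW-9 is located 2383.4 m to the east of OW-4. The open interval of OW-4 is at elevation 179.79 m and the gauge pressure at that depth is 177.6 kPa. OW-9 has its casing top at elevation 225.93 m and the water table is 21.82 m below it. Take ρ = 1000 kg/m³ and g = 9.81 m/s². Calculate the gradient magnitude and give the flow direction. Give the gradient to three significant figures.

Pressure head at OW-4: ψ = P/(ρg) = 177.6×1000 / (1000 × 9.81) = 18.10 m.
Total head at OW-4: h = z + ψ = 179.79 + 18.10 = 197.89 m.
Total head at OW-9: h = 225.93 − 21.82 = 204.11 m.
Head difference: h(OW-4) − h(OW-9) = 197.89 − 204.11 = -6.22 m.
Hydraulic gradient: i = |Δh| / L = 6.22 / 2383.4 = 0.00261.
Flow is from higher to lower head: from OW-9 toward OW-4, i.e. toward the west.

i ≈ 0.00261; groundwater flows toward the west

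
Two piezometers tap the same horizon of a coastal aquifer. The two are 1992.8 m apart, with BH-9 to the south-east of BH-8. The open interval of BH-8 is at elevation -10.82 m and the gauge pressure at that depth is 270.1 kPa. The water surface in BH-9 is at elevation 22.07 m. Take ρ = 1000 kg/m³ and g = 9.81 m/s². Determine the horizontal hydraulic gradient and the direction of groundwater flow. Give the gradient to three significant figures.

i ≈ 0.00269; groundwater flows toward the north-west

Pressure head at BH-8: ψ = P/(ρg) = 270.1×1000 / (1000 × 9.81) = 27.53 m.
Total head at BH-8: h = z + ψ = -10.82 + 27.53 = 16.71 m.
Total head at BH-9: h = 22.07 m (water level in the piezometer is the total head).
Head difference: h(BH-8) − h(BH-9) = 16.71 − 22.07 = -5.36 m.
Hydraulic gradient: i = |Δh| / L = 5.36 / 1992.8 = 0.00269.
Flow is from higher to lower head: from BH-9 toward BH-8, i.e. toward the north-west.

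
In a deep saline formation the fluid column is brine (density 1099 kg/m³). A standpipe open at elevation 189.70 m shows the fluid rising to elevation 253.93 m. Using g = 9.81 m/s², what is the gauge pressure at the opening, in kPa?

P ≈ 692 kPa

Pressure head ψ = h − z = 253.93 − 189.70 = 64.23 m.
P = ρgψ = 1099 × 9.81 × 64.23 = 692476 Pa ≈ 692 kPa.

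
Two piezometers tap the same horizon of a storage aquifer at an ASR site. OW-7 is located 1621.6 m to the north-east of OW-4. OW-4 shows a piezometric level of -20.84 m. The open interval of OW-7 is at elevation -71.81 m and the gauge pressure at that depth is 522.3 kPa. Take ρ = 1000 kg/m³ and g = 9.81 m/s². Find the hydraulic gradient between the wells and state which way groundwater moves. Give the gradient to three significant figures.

Total head at OW-4: h = -20.84 m (water level in the piezometer is the total head).
Pressure head at OW-7: ψ = P/(ρg) = 522.3×1000 / (1000 × 9.81) = 53.24 m.
Total head at OW-7: h = z + ψ = -71.81 + 53.24 = -18.57 m.
Head difference: h(OW-4) − h(OW-7) = -20.84 − (-18.57) = -2.27 m.
Hydraulic gradient: i = |Δh| / L = 2.27 / 1621.6 = 0.00140.
Flow is from higher to lower head: from OW-7 toward OW-4, i.e. toward the south-west.

i ≈ 0.00140; groundwater flows toward the south-west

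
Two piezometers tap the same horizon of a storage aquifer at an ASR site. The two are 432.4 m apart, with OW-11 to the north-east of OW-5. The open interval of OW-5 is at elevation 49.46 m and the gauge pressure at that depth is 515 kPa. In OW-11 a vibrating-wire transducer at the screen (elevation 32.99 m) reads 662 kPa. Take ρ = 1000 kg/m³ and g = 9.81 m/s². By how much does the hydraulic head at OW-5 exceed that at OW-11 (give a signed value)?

Δh ≈ 1.49 m

Pressure head at OW-5: ψ = P/(ρg) = 515×1000 / (1000 × 9.81) = 52.50 m.
Total head at OW-5: h = z + ψ = 49.46 + 52.50 = 101.96 m.
Pressure head at OW-11: ψ = P/(ρg) = 662×1000 / (1000 × 9.81) = 67.48 m.
Total head at OW-11: h = z + ψ = 32.99 + 67.48 = 100.47 m.
Head difference: h(OW-5) − h(OW-11) = 101.96 − 100.47 = 1.49 m.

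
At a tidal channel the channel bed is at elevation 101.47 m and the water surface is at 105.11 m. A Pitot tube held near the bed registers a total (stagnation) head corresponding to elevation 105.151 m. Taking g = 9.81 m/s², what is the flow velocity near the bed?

v ≈ 0.897 m/s

Near the bed, under hydrostatic conditions, the piezometric head (z + ψ) equals the free-surface elevation, 105.11 m.
Velocity head = total − piezometric = 105.151 − 105.11 = 0.041 m.
v = √(2g·h_v) = √(2 × 9.81 × 0.041) = 0.897 m/s.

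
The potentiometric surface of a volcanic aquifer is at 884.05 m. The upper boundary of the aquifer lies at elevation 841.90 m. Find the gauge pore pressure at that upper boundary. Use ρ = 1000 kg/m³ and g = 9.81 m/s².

P ≈ 413 kPa

Pressure head at the aquifer top: ψ = h − z = 884.05 − 841.90 = 42.15 m.
P = ρgψ = 1000 × 9.81 × 42.15 = 413491 Pa ≈ 413 kPa.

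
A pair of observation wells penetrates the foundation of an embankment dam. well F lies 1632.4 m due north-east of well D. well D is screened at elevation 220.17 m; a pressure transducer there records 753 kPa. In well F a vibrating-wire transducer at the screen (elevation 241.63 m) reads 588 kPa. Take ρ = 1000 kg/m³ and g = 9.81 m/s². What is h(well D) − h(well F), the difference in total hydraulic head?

Δh ≈ -4.64 m

Pressure head at well D: ψ = P/(ρg) = 753×1000 / (1000 × 9.81) = 76.76 m.
Total head at well D: h = z + ψ = 220.17 + 76.76 = 296.93 m.
Pressure head at well F: ψ = P/(ρg) = 588×1000 / (1000 × 9.81) = 59.94 m.
Total head at well F: h = z + ψ = 241.63 + 59.94 = 301.57 m.
Head difference: h(well D) − h(well F) = 296.93 − 301.57 = -4.64 m.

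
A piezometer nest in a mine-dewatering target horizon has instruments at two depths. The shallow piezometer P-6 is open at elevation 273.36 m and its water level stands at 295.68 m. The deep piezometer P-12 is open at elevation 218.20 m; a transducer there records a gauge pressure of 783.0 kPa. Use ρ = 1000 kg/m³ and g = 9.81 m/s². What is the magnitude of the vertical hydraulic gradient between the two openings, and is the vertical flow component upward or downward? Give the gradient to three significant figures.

Total head at P-6: h = 295.68 m (water level in the standpipe).
Pressure head at P-12: ψ = P/(ρg) = 783.0×1000 / (1000 × 9.81) = 79.82 m.
Total head at P-12: h = z + ψ = 218.20 + 79.82 = 298.02 m.
Δh = h(P-6) − h(P-12) = 295.68 − 298.02 = -2.34 m.
Vertical separation Δz = 273.36 − 218.20 = 55.16 m.
|i_v| = |Δh| / Δz = 2.34 / 55.16 = 0.0424.
Head is higher in the deep piezometer, so vertical flow is upward (discharge condition).

|i_v| ≈ 0.0424; vertical flow is upward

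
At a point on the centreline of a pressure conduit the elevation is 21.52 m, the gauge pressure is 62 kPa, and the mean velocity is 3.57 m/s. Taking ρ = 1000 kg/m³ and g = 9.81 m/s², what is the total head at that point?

h ≈ 28.49 m

Pressure head ψ = P/(ρg) = 62×1000 / (1000 × 9.81) = 6.32 m.
Velocity head = v²/(2g) = 3.57² / (2 × 9.81) = 0.650 m.
h = z + ψ + v²/(2g) = 21.52 + 6.32 + 0.650 = 28.49 m.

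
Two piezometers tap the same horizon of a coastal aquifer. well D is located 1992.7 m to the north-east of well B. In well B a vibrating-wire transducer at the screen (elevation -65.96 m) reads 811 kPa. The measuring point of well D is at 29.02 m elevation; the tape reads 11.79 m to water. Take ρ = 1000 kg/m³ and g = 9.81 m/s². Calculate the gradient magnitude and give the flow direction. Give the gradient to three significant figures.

Pressure head at well B: ψ = P/(ρg) = 811×1000 / (1000 × 9.81) = 82.67 m.
Total head at well B: h = z + ψ = -65.96 + 82.67 = 16.71 m.
Total head at well D: h = 29.02 − 11.79 = 17.23 m.
Head difference: h(well B) − h(well D) = 16.71 − 17.23 = -0.52 m.
Hydraulic gradient: i = |Δh| / L = 0.52 / 1992.7 = 0.000261.
Flow is from higher to lower head: from well D toward well B, i.e. toward the south-west.

i ≈ 0.000261; groundwater flows toward the south-west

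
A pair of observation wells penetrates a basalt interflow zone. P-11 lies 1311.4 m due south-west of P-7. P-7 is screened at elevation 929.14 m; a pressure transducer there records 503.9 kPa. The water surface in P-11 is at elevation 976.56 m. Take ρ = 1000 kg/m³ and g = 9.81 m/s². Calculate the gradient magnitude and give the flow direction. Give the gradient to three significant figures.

i ≈ 0.00301; groundwater flows toward the south-west

Pressure head at P-7: ψ = P/(ρg) = 503.9×1000 / (1000 × 9.81) = 51.37 m.
Total head at P-7: h = z + ψ = 929.14 + 51.37 = 980.51 m.
Total head at P-11: h = 976.56 m (water level in the piezometer is the total head).
Head difference: h(P-7) − h(P-11) = 980.51 − 976.56 = 3.95 m.
Hydraulic gradient: i = |Δh| / L = 3.95 / 1311.4 = 0.00301.
Flow is from higher to lower head: from P-7 toward P-11, i.e. toward the south-west.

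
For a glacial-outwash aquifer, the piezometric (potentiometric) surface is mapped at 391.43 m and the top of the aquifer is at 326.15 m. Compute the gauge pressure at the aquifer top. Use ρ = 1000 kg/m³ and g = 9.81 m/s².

P ≈ 640 kPa

Pressure head at the aquifer top: ψ = h − z = 391.43 − 326.15 = 65.28 m.
P = ρgψ = 1000 × 9.81 × 65.28 = 640397 Pa ≈ 640 kPa.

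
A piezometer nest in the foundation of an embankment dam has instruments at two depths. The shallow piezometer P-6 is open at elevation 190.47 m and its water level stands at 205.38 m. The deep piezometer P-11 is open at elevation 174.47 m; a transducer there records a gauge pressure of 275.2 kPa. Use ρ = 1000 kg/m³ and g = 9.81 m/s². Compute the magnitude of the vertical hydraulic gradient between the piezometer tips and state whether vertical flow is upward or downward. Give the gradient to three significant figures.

Total head at P-6: h = 205.38 m (water level in the standpipe).
Pressure head at P-11: ψ = P/(ρg) = 275.2×1000 / (1000 × 9.81) = 28.05 m.
Total head at P-11: h = z + ψ = 174.47 + 28.05 = 202.52 m.
Δh = h(P-6) − h(P-11) = 205.38 − 202.52 = 2.86 m.
Vertical separation Δz = 190.47 − 174.47 = 16.00 m.
|i_v| = |Δh| / Δz = 2.86 / 16.00 = 0.179.
Head is higher in the shallow piezometer, so vertical flow is downward (recharge condition).

|i_v| ≈ 0.179; vertical flow is downward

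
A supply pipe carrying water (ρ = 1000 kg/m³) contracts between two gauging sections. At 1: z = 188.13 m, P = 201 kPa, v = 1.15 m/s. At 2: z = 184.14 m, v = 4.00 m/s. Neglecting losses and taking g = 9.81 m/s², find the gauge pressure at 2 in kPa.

Pressure head at 1: ψ₁ = P₁/(ρg) = 201×1000 / (1000 × 9.81) = 20.49 m.
Velocity heads: v₁²/2g = 1.15²/19.62 = 0.067 m; v₂²/2g = 4.00²/19.62 = 0.815 m.
Total head H = z₁ + ψ₁ + v₁²/2g = 188.13 + 20.49 + 0.067 = 208.69 m.
ψ₂ = H − z₂ − v₂²/2g = 208.69 − 184.14 − 0.815 = 23.74 m.
P₂ = ρgψ₂ = 1000 × 9.81 × 23.74 ≈ 233 kPa.

P₂ ≈ 233 kPa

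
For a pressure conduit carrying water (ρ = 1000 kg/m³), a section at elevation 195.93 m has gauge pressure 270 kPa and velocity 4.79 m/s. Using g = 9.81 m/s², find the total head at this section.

Pressure head ψ = P/(ρg) = 270×1000 / (1000 × 9.81) = 27.52 m.
Velocity head = v²/(2g) = 4.79² / (2 × 9.81) = 1.169 m.
h = z + ψ + v²/(2g) = 195.93 + 27.52 + 1.169 = 224.62 m.

h ≈ 224.62 m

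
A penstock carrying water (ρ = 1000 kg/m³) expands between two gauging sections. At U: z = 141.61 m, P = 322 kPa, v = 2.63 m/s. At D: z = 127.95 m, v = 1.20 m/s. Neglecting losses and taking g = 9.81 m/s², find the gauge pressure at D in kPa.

Pressure head at U: ψ₁ = P₁/(ρg) = 322×1000 / (1000 × 9.81) = 32.82 m.
Velocity heads: v₁²/2g = 2.63²/19.62 = 0.353 m; v₂²/2g = 1.20²/19.62 = 0.073 m.
Total head H = z₁ + ψ₁ + v₁²/2g = 141.61 + 32.82 + 0.353 = 174.78 m.
ψ₂ = H − z₂ − v₂²/2g = 174.78 − 127.95 − 0.073 = 46.76 m.
P₂ = ρgψ₂ = 1000 × 9.81 × 46.76 ≈ 459 kPa.

P₂ ≈ 459 kPa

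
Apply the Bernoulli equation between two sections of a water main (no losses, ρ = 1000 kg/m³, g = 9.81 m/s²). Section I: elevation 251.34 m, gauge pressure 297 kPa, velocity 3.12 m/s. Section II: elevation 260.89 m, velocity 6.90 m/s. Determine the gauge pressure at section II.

Pressure head at I: ψ₁ = P₁/(ρg) = 297×1000 / (1000 × 9.81) = 30.28 m.
Velocity heads: v₁²/2g = 3.12²/19.62 = 0.496 m; v₂²/2g = 6.90²/19.62 = 2.427 m.
Total head H = z₁ + ψ₁ + v₁²/2g = 251.34 + 30.28 + 0.496 = 282.12 m.
ψ₂ = H − z₂ − v₂²/2g = 282.12 − 260.89 − 2.427 = 18.80 m.
P₂ = ρgψ₂ = 1000 × 9.81 × 18.80 ≈ 184 kPa.

P₂ ≈ 184 kPa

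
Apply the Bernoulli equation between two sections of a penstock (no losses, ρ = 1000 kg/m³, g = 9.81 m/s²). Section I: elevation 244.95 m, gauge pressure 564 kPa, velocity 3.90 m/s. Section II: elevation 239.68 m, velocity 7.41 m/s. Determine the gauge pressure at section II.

P₂ ≈ 596 kPa

Pressure head at I: ψ₁ = P₁/(ρg) = 564×1000 / (1000 × 9.81) = 57.49 m.
Velocity heads: v₁²/2g = 3.90²/19.62 = 0.775 m; v₂²/2g = 7.41²/19.62 = 2.799 m.
Total head H = z₁ + ψ₁ + v₁²/2g = 244.95 + 57.49 + 0.775 = 303.21 m.
ψ₂ = H − z₂ − v₂²/2g = 303.21 − 239.68 − 2.799 = 60.73 m.
P₂ = ρgψ₂ = 1000 × 9.81 × 60.73 ≈ 596 kPa.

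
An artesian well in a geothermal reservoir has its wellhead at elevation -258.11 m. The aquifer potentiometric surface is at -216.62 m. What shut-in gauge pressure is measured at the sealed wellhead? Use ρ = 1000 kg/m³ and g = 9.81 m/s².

P ≈ 407 kPa

Head above the cap: Δh = -216.62 − (-258.11) = 41.49 m.
P = ρgΔh = 1000 × 9.81 × 41.49 = 407017 Pa ≈ 407 kPa.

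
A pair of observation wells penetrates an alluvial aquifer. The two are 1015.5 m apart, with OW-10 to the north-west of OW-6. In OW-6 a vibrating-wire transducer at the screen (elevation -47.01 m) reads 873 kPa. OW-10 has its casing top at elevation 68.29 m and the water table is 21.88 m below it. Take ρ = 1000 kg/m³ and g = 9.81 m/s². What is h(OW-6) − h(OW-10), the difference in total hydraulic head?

Δh ≈ -4.43 m

Pressure head at OW-6: ψ = P/(ρg) = 873×1000 / (1000 × 9.81) = 88.99 m.
Total head at OW-6: h = z + ψ = -47.01 + 88.99 = 41.98 m.
Total head at OW-10: h = 68.29 − 21.88 = 46.41 m.
Head difference: h(OW-6) − h(OW-10) = 41.98 − 46.41 = -4.43 m.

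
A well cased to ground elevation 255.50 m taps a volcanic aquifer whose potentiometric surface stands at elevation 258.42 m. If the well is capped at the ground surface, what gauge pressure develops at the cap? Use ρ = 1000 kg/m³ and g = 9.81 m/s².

Head above the cap: Δh = 258.42 − 255.50 = 2.92 m.
P = ρgΔh = 1000 × 9.81 × 2.92 = 28645 Pa ≈ 28.6 kPa.

P ≈ 28.6 kPa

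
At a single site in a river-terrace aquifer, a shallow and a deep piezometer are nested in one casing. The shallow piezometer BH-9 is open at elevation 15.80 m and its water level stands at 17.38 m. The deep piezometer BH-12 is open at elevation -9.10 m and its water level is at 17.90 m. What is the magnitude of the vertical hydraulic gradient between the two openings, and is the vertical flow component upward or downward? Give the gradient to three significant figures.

Total head at BH-9: h = 17.38 m (water level in the standpipe).
Total head at BH-12: h = 17.90 m.
Δh = h(BH-9) − h(BH-12) = 17.38 − 17.90 = -0.52 m.
Vertical separation Δz = 15.80 − (-9.10) = 24.90 m.
|i_v| = |Δh| / Δz = 0.52 / 24.90 = 0.0209.
Head is higher in the deep piezometer, so vertical flow is upward (discharge condition).

|i_v| ≈ 0.0209; vertical flow is upward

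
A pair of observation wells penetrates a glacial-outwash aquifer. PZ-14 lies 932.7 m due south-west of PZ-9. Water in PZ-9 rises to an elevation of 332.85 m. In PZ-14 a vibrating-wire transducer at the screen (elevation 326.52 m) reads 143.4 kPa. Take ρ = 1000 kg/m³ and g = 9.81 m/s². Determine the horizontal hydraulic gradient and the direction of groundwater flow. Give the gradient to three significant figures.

Total head at PZ-9: h = 332.85 m (water level in the piezometer is the total head).
Pressure head at PZ-14: ψ = P/(ρg) = 143.4×1000 / (1000 × 9.81) = 14.62 m.
Total head at PZ-14: h = z + ψ = 326.52 + 14.62 = 341.14 m.
Head difference: h(PZ-9) − h(PZ-14) = 332.85 − 341.14 = -8.29 m.
Hydraulic gradient: i = |Δh| / L = 8.29 / 932.7 = 0.00889.
Flow is from higher to lower head: from PZ-14 toward PZ-9, i.e. toward the north-east.

i ≈ 0.00889; groundwater flows toward the north-east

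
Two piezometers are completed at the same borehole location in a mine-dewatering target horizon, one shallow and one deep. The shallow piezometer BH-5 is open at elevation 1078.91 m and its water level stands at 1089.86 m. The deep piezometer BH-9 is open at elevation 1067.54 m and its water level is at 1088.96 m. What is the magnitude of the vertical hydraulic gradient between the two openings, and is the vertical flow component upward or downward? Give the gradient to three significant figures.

|i_v| ≈ 0.0792; vertical flow is downward

Total head at BH-5: h = 1089.86 m (water level in the standpipe).
Total head at BH-9: h = 1088.96 m.
Δh = h(BH-5) − h(BH-9) = 1089.86 − 1088.96 = 0.90 m.
Vertical separation Δz = 1078.91 − 1067.54 = 11.37 m.
|i_v| = |Δh| / Δz = 0.90 / 11.37 = 0.0792.
Head is higher in the shallow piezometer, so vertical flow is downward (recharge condition).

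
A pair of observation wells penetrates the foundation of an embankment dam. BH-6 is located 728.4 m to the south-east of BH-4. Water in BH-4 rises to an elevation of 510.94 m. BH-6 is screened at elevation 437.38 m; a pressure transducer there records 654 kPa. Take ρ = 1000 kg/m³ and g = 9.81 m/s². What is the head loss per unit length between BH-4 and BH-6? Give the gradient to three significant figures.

Total head at BH-4: h = 510.94 m (water level in the piezometer is the total head).
Pressure head at BH-6: ψ = P/(ρg) = 654×1000 / (1000 × 9.81) = 66.67 m.
Total head at BH-6: h = z + ψ = 437.38 + 66.67 = 504.05 m.
Head difference: h(BH-4) − h(BH-6) = 510.94 − 504.05 = 6.89 m.
Hydraulic gradient: i = |Δh| / L = 6.89 / 728.4 = 0.00946.

i ≈ 0.00946 m/m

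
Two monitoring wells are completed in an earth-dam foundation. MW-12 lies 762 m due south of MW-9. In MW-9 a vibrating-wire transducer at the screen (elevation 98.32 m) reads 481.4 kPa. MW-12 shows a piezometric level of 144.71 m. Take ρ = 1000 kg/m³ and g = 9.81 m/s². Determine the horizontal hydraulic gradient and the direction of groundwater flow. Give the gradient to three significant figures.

Pressure head at MW-9: ψ = P/(ρg) = 481.4×1000 / (1000 × 9.81) = 49.07 m.
Total head at MW-9: h = z + ψ = 98.32 + 49.07 = 147.39 m.
Total head at MW-12: h = 144.71 m (water level in the piezometer is the total head).
Head difference: h(MW-9) − h(MW-12) = 147.39 − 144.71 = 2.68 m.
Hydraulic gradient: i = |Δh| / L = 2.68 / 762 = 0.00352.
Flow is from higher to lower head: from MW-9 toward MW-12, i.e. toward the south.

i ≈ 0.00352; groundwater flows toward the south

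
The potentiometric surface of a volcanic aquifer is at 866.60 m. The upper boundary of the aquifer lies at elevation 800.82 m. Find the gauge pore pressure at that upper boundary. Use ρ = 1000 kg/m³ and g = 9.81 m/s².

Pressure head at the aquifer top: ψ = h − z = 866.60 − 800.82 = 65.78 m.
P = ρgψ = 1000 × 9.81 × 65.78 = 645302 Pa ≈ 645 kPa.

P ≈ 645 kPa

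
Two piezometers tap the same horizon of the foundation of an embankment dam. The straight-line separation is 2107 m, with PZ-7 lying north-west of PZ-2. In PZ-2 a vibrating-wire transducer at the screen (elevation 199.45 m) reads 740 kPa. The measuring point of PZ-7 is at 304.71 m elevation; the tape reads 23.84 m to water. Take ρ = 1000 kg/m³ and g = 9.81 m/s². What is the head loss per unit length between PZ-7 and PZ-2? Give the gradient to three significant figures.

Pressure head at PZ-2: ψ = P/(ρg) = 740×1000 / (1000 × 9.81) = 75.43 m.
Total head at PZ-2: h = z + ψ = 199.45 + 75.43 = 274.88 m.
Total head at PZ-7: h = 304.71 − 23.84 = 280.87 m.
Head difference: h(PZ-2) − h(PZ-7) = 274.88 − 280.87 = -5.99 m.
Hydraulic gradient: i = |Δh| / L = 5.99 / 2107 = 0.00284.

i ≈ 0.00284 m/m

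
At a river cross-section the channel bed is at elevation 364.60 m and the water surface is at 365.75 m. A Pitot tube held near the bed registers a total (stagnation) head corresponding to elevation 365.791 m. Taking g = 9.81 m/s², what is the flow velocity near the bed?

Near the bed, under hydrostatic conditions, the piezometric head (z + ψ) equals the free-surface elevation, 365.75 m.
Velocity head = total − piezometric = 365.791 − 365.75 = 0.041 m.
v = √(2g·h_v) = √(2 × 9.81 × 0.041) = 0.897 m/s.

v ≈ 0.897 m/s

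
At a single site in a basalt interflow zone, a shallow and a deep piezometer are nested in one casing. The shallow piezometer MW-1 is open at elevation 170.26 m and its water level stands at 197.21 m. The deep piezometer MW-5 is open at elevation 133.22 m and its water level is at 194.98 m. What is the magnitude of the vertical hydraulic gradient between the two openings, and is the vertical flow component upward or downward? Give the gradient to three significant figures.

|i_v| ≈ 0.0602; vertical flow is downward

Total head at MW-1: h = 197.21 m (water level in the standpipe).
Total head at MW-5: h = 194.98 m.
Δh = h(MW-1) − h(MW-5) = 197.21 − 194.98 = 2.23 m.
Vertical separation Δz = 170.26 − 133.22 = 37.04 m.
|i_v| = |Δh| / Δz = 2.23 / 37.04 = 0.0602.
Head is higher in the shallow piezometer, so vertical flow is downward (recharge condition).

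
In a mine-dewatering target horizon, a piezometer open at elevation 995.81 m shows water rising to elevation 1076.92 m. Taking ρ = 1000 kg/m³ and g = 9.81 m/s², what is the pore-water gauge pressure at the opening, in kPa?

Pressure head ψ = h − z = 1076.92 − 995.81 = 81.11 m.
P = ρgψ = 1000 × 9.81 × 81.11 = 795689 Pa ≈ 796 kPa.

P ≈ 796 kPa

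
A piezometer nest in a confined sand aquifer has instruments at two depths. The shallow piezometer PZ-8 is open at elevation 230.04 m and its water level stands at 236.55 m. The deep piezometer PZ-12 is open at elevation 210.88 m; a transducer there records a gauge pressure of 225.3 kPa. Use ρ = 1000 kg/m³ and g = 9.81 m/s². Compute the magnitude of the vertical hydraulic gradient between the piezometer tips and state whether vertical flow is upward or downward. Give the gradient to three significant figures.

|i_v| ≈ 0.141; vertical flow is downward

Total head at PZ-8: h = 236.55 m (water level in the standpipe).
Pressure head at PZ-12: ψ = P/(ρg) = 225.3×1000 / (1000 × 9.81) = 22.97 m.
Total head at PZ-12: h = z + ψ = 210.88 + 22.97 = 233.85 m.
Δh = h(PZ-8) − h(PZ-12) = 236.55 − 233.85 = 2.70 m.
Vertical separation Δz = 230.04 − 210.88 = 19.16 m.
|i_v| = |Δh| / Δz = 2.70 / 19.16 = 0.141.
Head is higher in the shallow piezometer, so vertical flow is downward (recharge condition).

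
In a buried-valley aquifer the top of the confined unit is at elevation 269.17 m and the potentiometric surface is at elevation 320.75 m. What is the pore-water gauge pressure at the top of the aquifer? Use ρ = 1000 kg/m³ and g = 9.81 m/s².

Pressure head at the aquifer top: ψ = h − z = 320.75 − 269.17 = 51.58 m.
P = ρgψ = 1000 × 9.81 × 51.58 = 506000 Pa ≈ 506 kPa.

P ≈ 506 kPa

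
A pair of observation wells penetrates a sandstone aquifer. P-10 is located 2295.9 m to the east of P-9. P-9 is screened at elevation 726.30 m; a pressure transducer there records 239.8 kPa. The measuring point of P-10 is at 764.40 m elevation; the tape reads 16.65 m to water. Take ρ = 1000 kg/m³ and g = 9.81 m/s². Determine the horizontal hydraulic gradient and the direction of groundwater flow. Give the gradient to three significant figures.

Pressure head at P-9: ψ = P/(ρg) = 239.8×1000 / (1000 × 9.81) = 24.44 m.
Total head at P-9: h = z + ψ = 726.30 + 24.44 = 750.74 m.
Total head at P-10: h = 764.40 − 16.65 = 747.75 m.
Head difference: h(P-9) − h(P-10) = 750.74 − 747.75 = 2.99 m.
Hydraulic gradient: i = |Δh| / L = 2.99 / 2295.9 = 0.00130.
Flow is from higher to lower head: from P-9 toward P-10, i.e. toward the east.

i ≈ 0.00130; groundwater flows toward the east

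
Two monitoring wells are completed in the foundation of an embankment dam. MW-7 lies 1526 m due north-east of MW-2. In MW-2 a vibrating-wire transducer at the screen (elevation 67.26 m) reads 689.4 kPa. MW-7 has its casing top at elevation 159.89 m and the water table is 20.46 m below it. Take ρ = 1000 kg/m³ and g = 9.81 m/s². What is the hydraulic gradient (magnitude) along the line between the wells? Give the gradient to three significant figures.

i ≈ 0.00124

Pressure head at MW-2: ψ = P/(ρg) = 689.4×1000 / (1000 × 9.81) = 70.28 m.
Total head at MW-2: h = z + ψ = 67.26 + 70.28 = 137.54 m.
Total head at MW-7: h = 159.89 − 20.46 = 139.43 m.
Head difference: h(MW-2) − h(MW-7) = 137.54 − 139.43 = -1.89 m.
Hydraulic gradient: i = |Δh| / L = 1.89 / 1526 = 0.00124.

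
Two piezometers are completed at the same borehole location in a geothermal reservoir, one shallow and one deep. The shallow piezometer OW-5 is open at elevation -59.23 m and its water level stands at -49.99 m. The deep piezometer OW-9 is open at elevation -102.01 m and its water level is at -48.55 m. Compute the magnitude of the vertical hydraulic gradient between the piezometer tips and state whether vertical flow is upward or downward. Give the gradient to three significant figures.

|i_v| ≈ 0.0337; vertical flow is upward

Total head at OW-5: h = -49.99 m (water level in the standpipe).
Total head at OW-9: h = -48.55 m.
Δh = h(OW-5) − h(OW-9) = -49.99 − (-48.55) = -1.44 m.
Vertical separation Δz = -59.23 − (-102.01) = 42.78 m.
|i_v| = |Δh| / Δz = 1.44 / 42.78 = 0.0337.
Head is higher in the deep piezometer, so vertical flow is upward (discharge condition).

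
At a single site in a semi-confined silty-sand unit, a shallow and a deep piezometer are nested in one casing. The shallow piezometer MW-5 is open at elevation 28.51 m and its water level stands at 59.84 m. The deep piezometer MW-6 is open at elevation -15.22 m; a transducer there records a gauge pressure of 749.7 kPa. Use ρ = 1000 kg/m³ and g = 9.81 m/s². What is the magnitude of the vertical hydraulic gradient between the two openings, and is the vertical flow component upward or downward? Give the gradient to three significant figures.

|i_v| ≈ 0.0311; vertical flow is upward

Total head at MW-5: h = 59.84 m (water level in the standpipe).
Pressure head at MW-6: ψ = P/(ρg) = 749.7×1000 / (1000 × 9.81) = 76.42 m.
Total head at MW-6: h = z + ψ = -15.22 + 76.42 = 61.20 m.
Δh = h(MW-5) − h(MW-6) = 59.84 − 61.20 = -1.36 m.
Vertical separation Δz = 28.51 − (-15.22) = 43.73 m.
|i_v| = |Δh| / Δz = 1.36 / 43.73 = 0.0311.
Head is higher in the deep piezometer, so vertical flow is upward (discharge condition).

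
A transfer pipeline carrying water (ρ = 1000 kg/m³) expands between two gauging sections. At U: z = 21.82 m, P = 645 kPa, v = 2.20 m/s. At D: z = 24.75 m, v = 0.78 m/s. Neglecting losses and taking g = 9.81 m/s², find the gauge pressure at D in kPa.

P₂ ≈ 618 kPa

Pressure head at U: ψ₁ = P₁/(ρg) = 645×1000 / (1000 × 9.81) = 65.75 m.
Velocity heads: v₁²/2g = 2.20²/19.62 = 0.247 m; v₂²/2g = 0.78²/19.62 = 0.031 m.
Total head H = z₁ + ψ₁ + v₁²/2g = 21.82 + 65.75 + 0.247 = 87.82 m.
ψ₂ = H − z₂ − v₂²/2g = 87.82 − 24.75 − 0.031 = 63.04 m.
P₂ = ρgψ₂ = 1000 × 9.81 × 63.04 ≈ 618 kPa.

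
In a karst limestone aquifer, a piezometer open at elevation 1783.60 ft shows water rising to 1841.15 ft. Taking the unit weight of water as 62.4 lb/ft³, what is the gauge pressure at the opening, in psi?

Pressure head ψ = h − z = 1841.15 − 1783.60 = 57.55 ft.
P = γ·ψ / 144 = 62.4 × 57.55 / 144 = 24.9 psi.

P ≈ 24.9 psi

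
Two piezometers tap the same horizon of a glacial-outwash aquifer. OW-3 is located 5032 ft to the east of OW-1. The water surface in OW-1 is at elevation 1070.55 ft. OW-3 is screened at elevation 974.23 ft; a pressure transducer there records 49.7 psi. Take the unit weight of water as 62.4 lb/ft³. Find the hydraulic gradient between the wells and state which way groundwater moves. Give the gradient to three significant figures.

i ≈ 0.00365; groundwater flows toward the west

Total head at OW-1: h = 1070.55 ft (water level in the piezometer is the total head).
Pressure head at OW-3: ψ = 144·P/γ = 144 × 49.7 / 62.4 = 114.69 ft.
Total head at OW-3: h = z + ψ = 974.23 + 114.69 = 1088.92 ft.
Head difference: h(OW-1) − h(OW-3) = 1070.55 − 1088.92 = -18.37 ft.
Hydraulic gradient: i = |Δh| / L = 18.37 / 5032 = 0.00365.
Flow is from higher to lower head: from OW-3 toward OW-1, i.e. toward the west.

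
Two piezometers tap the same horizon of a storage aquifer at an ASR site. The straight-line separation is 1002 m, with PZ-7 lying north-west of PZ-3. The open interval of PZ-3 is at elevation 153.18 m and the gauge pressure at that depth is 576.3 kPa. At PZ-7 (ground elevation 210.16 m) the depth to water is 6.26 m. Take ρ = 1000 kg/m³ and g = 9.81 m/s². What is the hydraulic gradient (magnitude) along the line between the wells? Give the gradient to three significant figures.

i ≈ 0.00801

Pressure head at PZ-3: ψ = P/(ρg) = 576.3×1000 / (1000 × 9.81) = 58.75 m.
Total head at PZ-3: h = z + ψ = 153.18 + 58.75 = 211.93 m.
Total head at PZ-7: h = 210.16 − 6.26 = 203.90 m.
Head difference: h(PZ-3) − h(PZ-7) = 211.93 − 203.90 = 8.03 m.
Hydraulic gradient: i = |Δh| / L = 8.03 / 1002 = 0.00801.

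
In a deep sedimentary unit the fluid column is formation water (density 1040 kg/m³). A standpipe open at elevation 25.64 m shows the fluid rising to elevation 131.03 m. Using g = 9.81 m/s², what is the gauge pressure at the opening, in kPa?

P ≈ 1080 kPa

Pressure head ψ = h − z = 131.03 − 25.64 = 105.39 m.
P = ρgψ = 1040 × 9.81 × 105.39 = 1075231 Pa ≈ 1080 kPa.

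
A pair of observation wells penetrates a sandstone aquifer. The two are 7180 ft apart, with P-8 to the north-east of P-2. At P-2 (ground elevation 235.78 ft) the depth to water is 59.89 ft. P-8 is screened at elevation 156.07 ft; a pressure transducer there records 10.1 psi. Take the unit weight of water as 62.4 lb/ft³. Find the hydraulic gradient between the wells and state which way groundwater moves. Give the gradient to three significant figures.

i ≈ 0.000486; groundwater flows toward the south-west

Total head at P-2: h = 235.78 − 59.89 = 175.89 ft.
Pressure head at P-8: ψ = 144·P/γ = 144 × 10.1 / 62.4 = 23.31 ft.
Total head at P-8: h = z + ψ = 156.07 + 23.31 = 179.38 ft.
Head difference: h(P-2) − h(P-8) = 175.89 − 179.38 = -3.49 ft.
Hydraulic gradient: i = |Δh| / L = 3.49 / 7180 = 0.000486.
Flow is from higher to lower head: from P-8 toward P-2, i.e. toward the south-west.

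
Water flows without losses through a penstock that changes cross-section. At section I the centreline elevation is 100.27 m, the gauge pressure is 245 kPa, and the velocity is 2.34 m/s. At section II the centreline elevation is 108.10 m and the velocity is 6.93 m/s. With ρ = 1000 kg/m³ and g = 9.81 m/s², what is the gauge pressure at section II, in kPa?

P₂ ≈ 147 kPa

Pressure head at I: ψ₁ = P₁/(ρg) = 245×1000 / (1000 × 9.81) = 24.97 m.
Velocity heads: v₁²/2g = 2.34²/19.62 = 0.279 m; v₂²/2g = 6.93²/19.62 = 2.448 m.
Total head H = z₁ + ψ₁ + v₁²/2g = 100.27 + 24.97 + 0.279 = 125.52 m.
ψ₂ = H − z₂ − v₂²/2g = 125.52 − 108.10 − 2.448 = 14.97 m.
P₂ = ρgψ₂ = 1000 × 9.81 × 14.97 ≈ 147 kPa.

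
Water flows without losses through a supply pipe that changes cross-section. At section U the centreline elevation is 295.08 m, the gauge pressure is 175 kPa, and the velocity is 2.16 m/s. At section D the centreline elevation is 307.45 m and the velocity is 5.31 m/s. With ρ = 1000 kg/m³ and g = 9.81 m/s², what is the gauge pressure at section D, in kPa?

Pressure head at U: ψ₁ = P₁/(ρg) = 175×1000 / (1000 × 9.81) = 17.84 m.
Velocity heads: v₁²/2g = 2.16²/19.62 = 0.238 m; v₂²/2g = 5.31²/19.62 = 1.437 m.
Total head H = z₁ + ψ₁ + v₁²/2g = 295.08 + 17.84 + 0.238 = 313.16 m.
ψ₂ = H − z₂ − v₂²/2g = 313.16 − 307.45 − 1.437 = 4.27 m.
P₂ = ρgψ₂ = 1000 × 9.81 × 4.27 ≈ 41.9 kPa.

P₂ ≈ 41.9 kPa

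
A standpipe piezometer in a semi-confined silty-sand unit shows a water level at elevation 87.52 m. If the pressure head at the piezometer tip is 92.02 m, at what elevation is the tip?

z = h − ψ = 87.52 − 92.02 = -4.50 m.

z ≈ -4.50 m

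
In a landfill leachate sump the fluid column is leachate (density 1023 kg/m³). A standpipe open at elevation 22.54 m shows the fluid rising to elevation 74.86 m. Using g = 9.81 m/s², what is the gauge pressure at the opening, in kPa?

P ≈ 525 kPa

Pressure head ψ = h − z = 74.86 − 22.54 = 52.32 m.
P = ρgψ = 1023 × 9.81 × 52.32 = 525064 Pa ≈ 525 kPa.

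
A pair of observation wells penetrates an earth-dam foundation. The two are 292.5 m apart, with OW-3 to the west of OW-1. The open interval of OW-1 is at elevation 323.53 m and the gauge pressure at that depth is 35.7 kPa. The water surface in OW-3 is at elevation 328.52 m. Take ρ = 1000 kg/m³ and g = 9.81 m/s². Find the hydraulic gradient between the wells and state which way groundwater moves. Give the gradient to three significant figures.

Pressure head at OW-1: ψ = P/(ρg) = 35.7×1000 / (1000 × 9.81) = 3.64 m.
Total head at OW-1: h = z + ψ = 323.53 + 3.64 = 327.17 m.
Total head at OW-3: h = 328.52 m (water level in the piezometer is the total head).
Head difference: h(OW-1) − h(OW-3) = 327.17 − 328.52 = -1.35 m.
Hydraulic gradient: i = |Δh| / L = 1.35 / 292.5 = 0.00462.
Flow is from higher to lower head: from OW-3 toward OW-1, i.e. toward the east.

i ≈ 0.00462; groundwater flows toward the east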